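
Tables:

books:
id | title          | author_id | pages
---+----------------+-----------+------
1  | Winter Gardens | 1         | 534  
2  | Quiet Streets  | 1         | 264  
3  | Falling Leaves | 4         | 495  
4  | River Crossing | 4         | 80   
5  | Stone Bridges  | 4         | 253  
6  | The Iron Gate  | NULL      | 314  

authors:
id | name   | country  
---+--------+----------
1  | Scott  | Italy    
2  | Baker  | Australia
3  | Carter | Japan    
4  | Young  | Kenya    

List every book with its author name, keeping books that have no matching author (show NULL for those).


LEFT JOIN keeps every row from books (the left table); where author_id has no match in authors, the author columns become NULL. Walk through each book:
  - book 1 (Winter Gardens): author_id=1 -> matches Scott
  - book 2 (Quiet Streets): author_id=1 -> matches Scott
  - book 3 (Falling Leaves): author_id=4 -> matches Young
  - book 4 (River Crossing): author_id=4 -> matches Young
  - book 5 (Stone Bridges): author_id=4 -> matches Young
  - book 6 (The Iron Gate): author_id=NULL, no match -> kept with NULL
All 6 rows appear; 1 has NULL author.

SQL:
SELECT a.title, b.name AS author
FROM books a
LEFT JOIN authors b ON a.author_id = b.id

Result:
title          | author
---------------+-------
Winter Gardens | Scott 
Quiet Streets  | Scott 
Falling Leaves | Young 
River Crossing | Young 
Stone Bridges  | Young 
The Iron Gate  | NULL  


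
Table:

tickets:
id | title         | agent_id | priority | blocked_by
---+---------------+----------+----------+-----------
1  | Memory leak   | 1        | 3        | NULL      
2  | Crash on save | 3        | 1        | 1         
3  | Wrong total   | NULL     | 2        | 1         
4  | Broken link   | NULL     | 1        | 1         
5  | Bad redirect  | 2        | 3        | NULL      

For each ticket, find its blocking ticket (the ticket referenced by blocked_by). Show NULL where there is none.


This is a self-join: tickets is joined to a second copy of itself, matching each row's blocked_by to another row's id. Use LEFT JOIN so rows with blocked_by=NULL are kept.
  - ticket 1 (Memory leak): blocked_by=NULL -> NULL
  - ticket 2 (Crash on save): blocked_by=1 -> Memory leak
  - ticket 3 (Wrong total): blocked_by=1 -> Memory leak
  - ticket 4 (Broken link): blocked_by=1 -> Memory leak
  - ticket 5 (Bad redirect): blocked_by=NULL -> NULL

SQL:
SELECT a.title AS item, b.title AS blocked_by
FROM tickets a
LEFT JOIN tickets b ON a.blocked_by = b.id

Result:
item          | blocked_by 
--------------+------------
Memory leak   | NULL       
Crash on save | Memory leak
Wrong total   | Memory leak
Broken link   | Memory leak
Bad redirect  | NULL       


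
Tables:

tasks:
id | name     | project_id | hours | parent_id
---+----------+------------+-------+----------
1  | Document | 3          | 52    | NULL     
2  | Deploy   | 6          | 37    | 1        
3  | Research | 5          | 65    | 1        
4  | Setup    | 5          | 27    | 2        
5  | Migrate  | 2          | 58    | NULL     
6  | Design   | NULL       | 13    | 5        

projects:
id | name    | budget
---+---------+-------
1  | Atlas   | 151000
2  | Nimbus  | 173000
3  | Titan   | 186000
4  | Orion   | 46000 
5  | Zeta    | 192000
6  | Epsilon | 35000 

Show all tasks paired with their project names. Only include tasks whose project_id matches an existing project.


INNER JOIN keeps only tasks rows whose project_id matches an id in projects. Walk through each task:
  - task 1 (Document): project_id=3 -> matches Titan
  - task 2 (Deploy): project_id=6 -> matches Epsilon
  - task 3 (Research): project_id=5 -> matches Zeta
  - task 4 (Setup): project_id=5 -> matches Zeta
  - task 5 (Migrate): project_id=2 -> matches Nimbus
  - task 6 (Design): project_id=NULL, no match -> dropped
So 1 of 6 rows is dropped.

SQL:
SELECT a.name, b.name AS project
FROM tasks a
INNER JOIN projects b ON a.project_id = b.id

Result:
name     | project
---------+--------
Document | Titan  
Deploy   | Epsilon
Research | Zeta   
Setup    | Zeta   
Migrate  | Nimbus 


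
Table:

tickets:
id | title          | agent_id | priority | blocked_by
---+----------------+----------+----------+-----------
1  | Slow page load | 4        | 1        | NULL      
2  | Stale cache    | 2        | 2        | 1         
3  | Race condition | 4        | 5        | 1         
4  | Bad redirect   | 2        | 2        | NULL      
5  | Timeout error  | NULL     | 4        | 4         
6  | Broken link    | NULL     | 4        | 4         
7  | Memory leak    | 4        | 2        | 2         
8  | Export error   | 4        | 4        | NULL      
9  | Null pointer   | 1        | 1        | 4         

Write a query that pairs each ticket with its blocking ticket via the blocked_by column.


This is a self-join: tickets is joined to a second copy of itself, matching each row's blocked_by to another row's id. Use LEFT JOIN so rows with blocked_by=NULL are kept.
  - ticket 1 (Slow page load): blocked_by=NULL -> NULL
  - ticket 2 (Stale cache): blocked_by=1 -> Slow page load
  - ticket 3 (Race condition): blocked_by=1 -> Slow page load
  - ticket 4 (Bad redirect): blocked_by=NULL -> NULL
  - ticket 5 (Timeout error): blocked_by=4 -> Bad redirect
  - ticket 6 (Broken link): blocked_by=4 -> Bad redirect
  - ticket 7 (Memory leak): blocked_by=2 -> Stale cache
  - ticket 8 (Export error): blocked_by=NULL -> NULL
  - ticket 9 (Null pointer): blocked_by=4 -> Bad redirect

SQL:
SELECT a.title AS item, b.title AS blocked_by
FROM tickets a
LEFT JOIN tickets b ON a.blocked_by = b.id

Result:
item           | blocked_by    
---------------+---------------
Slow page load | NULL          
Stale cache    | Slow page load
Race condition | Slow page load
Bad redirect   | NULL          
Timeout error  | Bad redirect  
Broken link    | Bad redirect  
Memory leak    | Stale cache   
Export error   | NULL          
Null pointer   | Bad redirect  


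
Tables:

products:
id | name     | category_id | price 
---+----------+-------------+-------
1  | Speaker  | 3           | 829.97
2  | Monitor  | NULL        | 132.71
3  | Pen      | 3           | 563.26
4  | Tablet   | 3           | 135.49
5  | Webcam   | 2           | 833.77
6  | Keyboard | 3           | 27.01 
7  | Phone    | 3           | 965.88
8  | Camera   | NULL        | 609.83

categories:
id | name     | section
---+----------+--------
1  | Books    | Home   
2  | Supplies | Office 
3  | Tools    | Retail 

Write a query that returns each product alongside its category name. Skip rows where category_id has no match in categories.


INNER JOIN keeps only products rows whose category_id matches an id in categories. Walk through each product:
  - product 1 (Speaker): category_id=3 -> matches Tools
  - product 2 (Monitor): category_id=NULL, no match -> dropped
  - product 3 (Pen): category_id=3 -> matches Tools
  - product 4 (Tablet): category_id=3 -> matches Tools
  - product 5 (Webcam): category_id=2 -> matches Supplies
  - product 6 (Keyboard): category_id=3 -> matches Tools
  - product 7 (Phone): category_id=3 -> matches Tools
  - product 8 (Camera): category_id=NULL, no match -> dropped
So 2 of 8 rows are dropped.

SQL:
SELECT a.name, b.name AS category
FROM products a
INNER JOIN categories b ON a.category_id = b.id

Result:
name     | category
---------+---------
Speaker  | Tools   
Pen      | Tools   
Tablet   | Tools   
Webcam   | Supplies
Keyboard | Tools   
Phone    | Tools   


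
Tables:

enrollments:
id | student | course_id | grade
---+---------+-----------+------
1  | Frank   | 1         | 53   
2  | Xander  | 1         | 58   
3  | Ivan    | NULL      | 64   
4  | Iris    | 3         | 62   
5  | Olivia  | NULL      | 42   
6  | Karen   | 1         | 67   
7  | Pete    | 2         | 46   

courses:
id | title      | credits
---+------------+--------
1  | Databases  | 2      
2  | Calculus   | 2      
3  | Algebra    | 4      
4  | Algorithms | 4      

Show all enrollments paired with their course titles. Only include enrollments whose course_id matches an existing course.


INNER JOIN keeps only enrollments rows whose course_id matches an id in courses. Walk through each enrollment:
  - enrollment 1 (Frank): course_id=1 -> matches Databases
  - enrollment 2 (Xander): course_id=1 -> matches Databases
  - enrollment 3 (Ivan): course_id=NULL, no match -> dropped
  - enrollment 4 (Iris): course_id=3 -> matches Algebra
  - enrollment 5 (Olivia): course_id=NULL, no match -> dropped
  - enrollment 6 (Karen): course_id=1 -> matches Databases
  - enrollment 7 (Pete): course_id=2 -> matches Calculus
So 2 of 7 rows are dropped.

SQL:
SELECT a.student, b.title AS course
FROM enrollments a
INNER JOIN courses b ON a.course_id = b.id

Result:
student | course   
--------+----------
Frank   | Databases
Xander  | Databases
Iris    | Algebra  
Karen   | Databases
Pete    | Calculus 


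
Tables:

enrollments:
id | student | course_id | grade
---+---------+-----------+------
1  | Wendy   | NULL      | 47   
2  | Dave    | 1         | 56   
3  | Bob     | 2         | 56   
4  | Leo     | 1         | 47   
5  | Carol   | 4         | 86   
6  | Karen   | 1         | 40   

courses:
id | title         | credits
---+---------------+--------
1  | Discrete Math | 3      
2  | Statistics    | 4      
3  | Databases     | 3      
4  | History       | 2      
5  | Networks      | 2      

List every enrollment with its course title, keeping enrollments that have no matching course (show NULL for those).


LEFT JOIN keeps every row from enrollments (the left table); where course_id has no match in courses, the course columns become NULL. Walk through each enrollment:
  - enrollment 1 (Wendy): course_id=NULL, no match -> kept with NULL
  - enrollment 2 (Dave): course_id=1 -> matches Discrete Math
  - enrollment 3 (Bob): course_id=2 -> matches Statistics
  - enrollment 4 (Leo): course_id=1 -> matches Discrete Math
  - enrollment 5 (Carol): course_id=4 -> matches History
  - enrollment 6 (Karen): course_id=1 -> matches Discrete Math
All 6 rows appear; 1 has NULL course.

SQL:
SELECT a.student, b.title AS course
FROM enrollments a
LEFT JOIN courses b ON a.course_id = b.id

Result:
student | course       
--------+--------------
Wendy   | NULL         
Dave    | Discrete Math
Bob     | Statistics   
Leo     | Discrete Math
Carol   | History      
Karen   | Discrete Math


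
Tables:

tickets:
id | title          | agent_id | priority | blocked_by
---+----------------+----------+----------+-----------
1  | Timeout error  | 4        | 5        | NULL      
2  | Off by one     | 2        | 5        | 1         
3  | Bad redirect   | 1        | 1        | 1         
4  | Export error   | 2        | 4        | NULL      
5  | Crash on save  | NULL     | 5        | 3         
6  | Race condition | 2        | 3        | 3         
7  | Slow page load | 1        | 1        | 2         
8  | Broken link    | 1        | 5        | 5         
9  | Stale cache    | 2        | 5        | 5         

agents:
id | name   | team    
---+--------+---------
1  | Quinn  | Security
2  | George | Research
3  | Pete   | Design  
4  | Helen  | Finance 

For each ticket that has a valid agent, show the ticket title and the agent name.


INNER JOIN keeps only tickets rows whose agent_id matches an id in agents. Walk through each ticket:
  - ticket 1 (Timeout error): agent_id=4 -> matches Helen
  - ticket 2 (Off by one): agent_id=2 -> matches George
  - ticket 3 (Bad redirect): agent_id=1 -> matches Quinn
  - ticket 4 (Export error): agent_id=2 -> matches George
  - ticket 5 (Crash on save): agent_id=NULL, no match -> dropped
  - ticket 6 (Race condition): agent_id=2 -> matches George
  - ticket 7 (Slow page load): agent_id=1 -> matches Quinn
  - ticket 8 (Broken link): agent_id=1 -> matches Quinn
  - ticket 9 (Stale cache): agent_id=2 -> matches George
So 1 of 9 rows is dropped.

SQL:
SELECT a.title, b.name AS agent
FROM tickets a
INNER JOIN agents b ON a.agent_id = b.id

Result:
title          | agent 
---------------+-------
Timeout error  | Helen 
Off by one     | George
Bad redirect   | Quinn 
Export error   | George
Race condition | George
Slow page load | Quinn 
Broken link    | Quinn 
Stale cache    | George


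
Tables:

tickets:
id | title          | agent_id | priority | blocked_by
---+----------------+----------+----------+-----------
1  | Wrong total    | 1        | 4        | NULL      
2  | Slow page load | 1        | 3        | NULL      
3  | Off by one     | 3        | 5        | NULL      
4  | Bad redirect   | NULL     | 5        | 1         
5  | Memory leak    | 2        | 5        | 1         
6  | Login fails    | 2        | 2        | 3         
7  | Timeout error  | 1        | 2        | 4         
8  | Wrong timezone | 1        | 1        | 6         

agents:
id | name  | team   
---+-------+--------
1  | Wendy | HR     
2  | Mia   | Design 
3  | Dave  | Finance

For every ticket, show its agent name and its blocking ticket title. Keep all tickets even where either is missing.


Two LEFT JOINs from the same base table tickets: one to agents via agent_id, one to tickets itself via blocked_by. Both are LEFT so every ticket is preserved.
Match against agents:
  - ticket 1 (Wrong total): agent_id=1 -> matches Wendy
  - ticket 2 (Slow page load): agent_id=1 -> matches Wendy
  - ticket 3 (Off by one): agent_id=3 -> matches Dave
  - ticket 4 (Bad redirect): agent_id=NULL, no match -> kept with NULL
  - ticket 5 (Memory leak): agent_id=2 -> matches Mia
  - ticket 6 (Login fails): agent_id=2 -> matches Mia
  - ticket 7 (Timeout error): agent_id=1 -> matches Wendy
  - ticket 8 (Wrong timezone): agent_id=1 -> matches Wendy
Match against tickets (self):
  - ticket 1 (Wrong total): blocked_by=NULL -> NULL
  - ticket 2 (Slow page load): blocked_by=NULL -> NULL
  - ticket 3 (Off by one): blocked_by=NULL -> NULL
  - ticket 4 (Bad redirect): blocked_by=1 -> Wrong total
  - ticket 5 (Memory leak): blocked_by=1 -> Wrong total
  - ticket 6 (Login fails): blocked_by=3 -> Off by one
  - ticket 7 (Timeout error): blocked_by=4 -> Bad redirect
  - ticket 8 (Wrong timezone): blocked_by=6 -> Login fails

SQL:
SELECT a.title, b.name AS agent, c.title AS blocked_by
FROM tickets a
LEFT JOIN agents b ON a.agent_id = b.id
LEFT JOIN tickets c ON a.blocked_by = c.id

Result:
title          | agent | blocked_by  
---------------+-------+-------------
Wrong total    | Wendy | NULL        
Slow page load | Wendy | NULL        
Off by one     | Dave  | NULL        
Bad redirect   | NULL  | Wrong total 
Memory leak    | Mia   | Wrong total 
Login fails    | Mia   | Off by one  
Timeout error  | Wendy | Bad redirect
Wrong timezone | Wendy | Login fails 


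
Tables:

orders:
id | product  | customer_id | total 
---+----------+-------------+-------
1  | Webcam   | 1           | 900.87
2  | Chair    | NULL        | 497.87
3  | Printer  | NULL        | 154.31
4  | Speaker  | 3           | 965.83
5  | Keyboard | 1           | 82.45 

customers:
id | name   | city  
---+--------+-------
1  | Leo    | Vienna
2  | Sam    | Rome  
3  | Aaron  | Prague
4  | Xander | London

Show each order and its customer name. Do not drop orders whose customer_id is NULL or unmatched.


LEFT JOIN keeps every row from orders (the left table); where customer_id has no match in customers, the customer columns become NULL. Walk through each order:
  - order 1 (Webcam): customer_id=1 -> matches Leo
  - order 2 (Chair): customer_id=NULL, no match -> kept with NULL
  - order 3 (Printer): customer_id=NULL, no match -> kept with NULL
  - order 4 (Speaker): customer_id=3 -> matches Aaron
  - order 5 (Keyboard): customer_id=1 -> matches Leo
All 5 rows appear; 2 have NULL customer.

SQL:
SELECT a.product, b.name AS customer
FROM orders a
LEFT JOIN customers b ON a.customer_id = b.id

Result:
product  | customer
---------+---------
Webcam   | Leo     
Chair    | NULL    
Printer  | NULL    
Speaker  | Aaron   
Keyboard | Leo     


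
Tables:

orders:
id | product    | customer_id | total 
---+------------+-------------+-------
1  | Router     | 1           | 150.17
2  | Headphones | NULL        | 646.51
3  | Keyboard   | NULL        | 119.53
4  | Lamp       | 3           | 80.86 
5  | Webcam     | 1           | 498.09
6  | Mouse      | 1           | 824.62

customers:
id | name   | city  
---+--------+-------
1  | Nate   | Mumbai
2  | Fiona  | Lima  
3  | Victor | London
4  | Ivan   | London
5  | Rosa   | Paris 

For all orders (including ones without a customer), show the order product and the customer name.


LEFT JOIN keeps every row from orders (the left table); where customer_id has no match in customers, the customer columns become NULL. Walk through each order:
  - order 1 (Router): customer_id=1 -> matches Nate
  - order 2 (Headphones): customer_id=NULL, no match -> kept with NULL
  - order 3 (Keyboard): customer_id=NULL, no match -> kept with NULL
  - order 4 (Lamp): customer_id=3 -> matches Victor
  - order 5 (Webcam): customer_id=1 -> matches Nate
  - order 6 (Mouse): customer_id=1 -> matches Nate
All 6 rows appear; 2 have NULL customer.

SQL:
SELECT a.product, b.name AS customer
FROM orders a
LEFT JOIN customers b ON a.customer_id = b.id

Result:
product    | customer
-----------+---------
Router     | Nate    
Headphones | NULL    
Keyboard   | NULL    
Lamp       | Victor  
Webcam     | Nate    
Mouse      | Nate    


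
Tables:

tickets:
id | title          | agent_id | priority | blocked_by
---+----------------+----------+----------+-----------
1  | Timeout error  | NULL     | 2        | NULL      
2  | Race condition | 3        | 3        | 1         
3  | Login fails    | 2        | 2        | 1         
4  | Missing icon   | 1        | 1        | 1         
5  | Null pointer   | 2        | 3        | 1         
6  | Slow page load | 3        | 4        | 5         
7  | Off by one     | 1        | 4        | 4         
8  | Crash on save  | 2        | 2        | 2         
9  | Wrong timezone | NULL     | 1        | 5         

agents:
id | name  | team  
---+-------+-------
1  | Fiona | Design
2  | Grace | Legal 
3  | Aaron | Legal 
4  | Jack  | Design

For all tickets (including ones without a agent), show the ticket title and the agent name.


LEFT JOIN keeps every row from tickets (the left table); where agent_id has no match in agents, the agent columns become NULL. Walk through each ticket:
  - ticket 1 (Timeout error): agent_id=NULL, no match -> kept with NULL
  - ticket 2 (Race condition): agent_id=3 -> matches Aaron
  - ticket 3 (Login fails): agent_id=2 -> matches Grace
  - ticket 4 (Missing icon): agent_id=1 -> matches Fiona
  - ticket 5 (Null pointer): agent_id=2 -> matches Grace
  - ticket 6 (Slow page load): agent_id=3 -> matches Aaron
  - ticket 7 (Off by one): agent_id=1 -> matches Fiona
  - ticket 8 (Crash on save): agent_id=2 -> matches Grace
  - ticket 9 (Wrong timezone): agent_id=NULL, no match -> kept with NULL
All 9 rows appear; 2 have NULL agent.

SQL:
SELECT a.title, b.name AS agent
FROM tickets a
LEFT JOIN agents b ON a.agent_id = b.id

Result:
title          | agent
---------------+------
Timeout error  | NULL 
Race condition | Aaron
Login fails    | Grace
Missing icon   | Fiona
Null pointer   | Grace
Slow page load | Aaron
Off by one     | Fiona
Crash on save  | Grace
Wrong timezone | NULL 


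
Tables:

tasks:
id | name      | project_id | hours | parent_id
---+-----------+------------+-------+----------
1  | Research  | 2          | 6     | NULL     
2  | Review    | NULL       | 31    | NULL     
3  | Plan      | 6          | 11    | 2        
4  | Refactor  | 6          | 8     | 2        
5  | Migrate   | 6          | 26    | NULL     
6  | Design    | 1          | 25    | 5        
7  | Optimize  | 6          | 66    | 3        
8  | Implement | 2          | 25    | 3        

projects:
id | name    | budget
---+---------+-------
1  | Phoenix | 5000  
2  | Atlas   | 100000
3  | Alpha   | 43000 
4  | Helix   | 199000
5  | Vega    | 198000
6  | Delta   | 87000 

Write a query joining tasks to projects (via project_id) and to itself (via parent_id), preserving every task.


Two LEFT JOINs from the same base table tasks: one to projects via project_id, one to tasks itself via parent_id. Both are LEFT so every task is preserved.
Match against projects:
  - task 1 (Research): project_id=2 -> matches Atlas
  - task 2 (Review): project_id=NULL, no match -> kept with NULL
  - task 3 (Plan): project_id=6 -> matches Delta
  - task 4 (Refactor): project_id=6 -> matches Delta
  - task 5 (Migrate): project_id=6 -> matches Delta
  - task 6 (Design): project_id=1 -> matches Phoenix
  - task 7 (Optimize): project_id=6 -> matches Delta
  - task 8 (Implement): project_id=2 -> matches Atlas
Match against tasks (self):
  - task 1 (Research): parent_id=NULL -> NULL
  - task 2 (Review): parent_id=NULL -> NULL
  - task 3 (Plan): parent_id=2 -> Review
  - task 4 (Refactor): parent_id=2 -> Review
  - task 5 (Migrate): parent_id=NULL -> NULL
  - task 6 (Design): parent_id=5 -> Migrate
  - task 7 (Optimize): parent_id=3 -> Plan
  - task 8 (Implement): parent_id=3 -> Plan

SQL:
SELECT a.name, b.name AS project, c.name AS parent
FROM tasks a
LEFT JOIN projects b ON a.project_id = b.id
LEFT JOIN tasks c ON a.parent_id = c.id

Result:
name      | project | parent 
----------+---------+--------
Research  | Atlas   | NULL   
Review    | NULL    | NULL   
Plan      | Delta   | Review 
Refactor  | Delta   | Review 
Migrate   | Delta   | NULL   
Design    | Phoenix | Migrate
Optimize  | Delta   | Plan   
Implement | Atlas   | Plan   


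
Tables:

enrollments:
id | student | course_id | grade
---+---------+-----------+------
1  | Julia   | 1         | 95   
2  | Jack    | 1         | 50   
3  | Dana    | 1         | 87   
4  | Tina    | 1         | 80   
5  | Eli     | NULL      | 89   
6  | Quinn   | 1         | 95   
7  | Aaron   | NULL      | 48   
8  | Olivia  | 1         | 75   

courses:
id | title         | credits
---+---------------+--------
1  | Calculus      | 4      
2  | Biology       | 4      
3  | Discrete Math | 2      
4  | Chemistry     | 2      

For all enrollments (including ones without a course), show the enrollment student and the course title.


LEFT JOIN keeps every row from enrollments (the left table); where course_id has no match in courses, the course columns become NULL. Walk through each enrollment:
  - enrollment 1 (Julia): course_id=1 -> matches Calculus
  - enrollment 2 (Jack): course_id=1 -> matches Calculus
  - enrollment 3 (Dana): course_id=1 -> matches Calculus
  - enrollment 4 (Tina): course_id=1 -> matches Calculus
  - enrollment 5 (Eli): course_id=NULL, no match -> kept with NULL
  - enrollment 6 (Quinn): course_id=1 -> matches Calculus
  - enrollment 7 (Aaron): course_id=NULL, no match -> kept with NULL
  - enrollment 8 (Olivia): course_id=1 -> matches Calculus
All 8 rows appear; 2 have NULL course.

SQL:
SELECT a.student, b.title AS course
FROM enrollments a
LEFT JOIN courses b ON a.course_id = b.id

Result:
student | course  
--------+---------
Julia   | Calculus
Jack    | Calculus
Dana    | Calculus
Tina    | Calculus
Eli     | NULL    
Quinn   | Calculus
Aaron   | NULL    
Olivia  | Calculus


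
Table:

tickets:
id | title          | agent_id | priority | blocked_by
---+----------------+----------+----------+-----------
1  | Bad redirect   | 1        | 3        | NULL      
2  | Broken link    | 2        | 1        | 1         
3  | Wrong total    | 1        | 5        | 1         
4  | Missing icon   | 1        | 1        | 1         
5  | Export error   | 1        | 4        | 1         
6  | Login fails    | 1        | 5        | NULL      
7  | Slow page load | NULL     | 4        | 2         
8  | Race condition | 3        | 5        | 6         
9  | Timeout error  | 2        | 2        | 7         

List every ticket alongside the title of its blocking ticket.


This is a self-join: tickets is joined to a second copy of itself, matching each row's blocked_by to another row's id. Use LEFT JOIN so rows with blocked_by=NULL are kept.
  - ticket 1 (Bad redirect): blocked_by=NULL -> NULL
  - ticket 2 (Broken link): blocked_by=1 -> Bad redirect
  - ticket 3 (Wrong total): blocked_by=1 -> Bad redirect
  - ticket 4 (Missing icon): blocked_by=1 -> Bad redirect
  - ticket 5 (Export error): blocked_by=1 -> Bad redirect
  - ticket 6 (Login fails): blocked_by=NULL -> NULL
  - ticket 7 (Slow page load): blocked_by=2 -> Broken link
  - ticket 8 (Race condition): blocked_by=6 -> Login fails
  - ticket 9 (Timeout error): blocked_by=7 -> Slow page load

SQL:
SELECT a.title AS item, b.title AS blocked_by
FROM tickets a
LEFT JOIN tickets b ON a.blocked_by = b.id

Result:
item           | blocked_by    
---------------+---------------
Bad redirect   | NULL          
Broken link    | Bad redirect  
Wrong total    | Bad redirect  
Missing icon   | Bad redirect  
Export error   | Bad redirect  
Login fails    | NULL          
Slow page load | Broken link   
Race condition | Login fails   
Timeout error  | Slow page load


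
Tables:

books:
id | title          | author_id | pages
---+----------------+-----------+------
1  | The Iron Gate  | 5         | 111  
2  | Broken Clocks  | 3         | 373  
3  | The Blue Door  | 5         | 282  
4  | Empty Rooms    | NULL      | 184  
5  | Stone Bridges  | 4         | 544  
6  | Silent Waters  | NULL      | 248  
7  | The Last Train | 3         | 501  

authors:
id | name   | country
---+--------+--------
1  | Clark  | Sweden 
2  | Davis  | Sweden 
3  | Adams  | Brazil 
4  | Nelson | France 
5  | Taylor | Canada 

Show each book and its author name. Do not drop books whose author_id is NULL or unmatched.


LEFT JOIN keeps every row from books (the left table); where author_id has no match in authors, the author columns become NULL. Walk through each book:
  - book 1 (The Iron Gate): author_id=5 -> matches Taylor
  - book 2 (Broken Clocks): author_id=3 -> matches Adams
  - book 3 (The Blue Door): author_id=5 -> matches Taylor
  - book 4 (Empty Rooms): author_id=NULL, no match -> kept with NULL
  - book 5 (Stone Bridges): author_id=4 -> matches Nelson
  - book 6 (Silent Waters): author_id=NULL, no match -> kept with NULL
  - book 7 (The Last Train): author_id=3 -> matches Adams
All 7 rows appear; 2 have NULL author.

SQL:
SELECT a.title, b.name AS author
FROM books a
LEFT JOIN authors b ON a.author_id = b.id

Result:
title          | author
---------------+-------
The Iron Gate  | Taylor
Broken Clocks  | Adams 
The Blue Door  | Taylor
Empty Rooms    | NULL  
Stone Bridges  | Nelson
Silent Waters  | NULL  
The Last Train | Adams 


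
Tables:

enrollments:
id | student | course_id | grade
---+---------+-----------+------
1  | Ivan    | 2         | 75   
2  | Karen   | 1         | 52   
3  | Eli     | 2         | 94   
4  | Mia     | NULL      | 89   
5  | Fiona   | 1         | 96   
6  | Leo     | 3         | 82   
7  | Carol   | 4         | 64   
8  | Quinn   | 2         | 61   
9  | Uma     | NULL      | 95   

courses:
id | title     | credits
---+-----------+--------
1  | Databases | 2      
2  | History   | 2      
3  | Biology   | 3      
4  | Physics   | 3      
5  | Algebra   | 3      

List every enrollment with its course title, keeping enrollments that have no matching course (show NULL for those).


LEFT JOIN keeps every row from enrollments (the left table); where course_id has no match in courses, the course columns become NULL. Walk through each enrollment:
  - enrollment 1 (Ivan): course_id=2 -> matches History
  - enrollment 2 (Karen): course_id=1 -> matches Databases
  - enrollment 3 (Eli): course_id=2 -> matches History
  - enrollment 4 (Mia): course_id=NULL, no match -> kept with NULL
  - enrollment 5 (Fiona): course_id=1 -> matches Databases
  - enrollment 6 (Leo): course_id=3 -> matches Biology
  - enrollment 7 (Carol): course_id=4 -> matches Physics
  - enrollment 8 (Quinn): course_id=2 -> matches History
  - enrollment 9 (Uma): course_id=NULL, no match -> kept with NULL
All 9 rows appear; 2 have NULL course.

SQL:
SELECT a.student, b.title AS course
FROM enrollments a
LEFT JOIN courses b ON a.course_id = b.id

Result:
student | course   
--------+----------
Ivan    | History  
Karen   | Databases
Eli     | History  
Mia     | NULL     
Fiona   | Databases
Leo     | Biology  
Carol   | Physics  
Quinn   | History  
Uma     | NULL     


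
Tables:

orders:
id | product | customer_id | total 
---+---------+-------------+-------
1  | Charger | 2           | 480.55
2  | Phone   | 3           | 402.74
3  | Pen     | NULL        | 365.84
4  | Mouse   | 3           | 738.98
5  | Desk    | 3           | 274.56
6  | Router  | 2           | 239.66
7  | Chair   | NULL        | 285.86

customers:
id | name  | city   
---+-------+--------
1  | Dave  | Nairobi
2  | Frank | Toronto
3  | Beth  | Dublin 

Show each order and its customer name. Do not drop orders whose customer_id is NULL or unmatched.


LEFT JOIN keeps every row from orders (the left table); where customer_id has no match in customers, the customer columns become NULL. Walk through each order:
  - order 1 (Charger): customer_id=2 -> matches Frank
  - order 2 (Phone): customer_id=3 -> matches Beth
  - order 3 (Pen): customer_id=NULL, no match -> kept with NULL
  - order 4 (Mouse): customer_id=3 -> matches Beth
  - order 5 (Desk): customer_id=3 -> matches Beth
  - order 6 (Router): customer_id=2 -> matches Frank
  - order 7 (Chair): customer_id=NULL, no match -> kept with NULL
All 7 rows appear; 2 have NULL customer.

SQL:
SELECT a.product, b.name AS customer
FROM orders a
LEFT JOIN customers b ON a.customer_id = b.id

Result:
product | customer
--------+---------
Charger | Frank   
Phone   | Beth    
Pen     | NULL    
Mouse   | Beth    
Desk    | Beth    
Router  | Frank   
Chair   | NULL    


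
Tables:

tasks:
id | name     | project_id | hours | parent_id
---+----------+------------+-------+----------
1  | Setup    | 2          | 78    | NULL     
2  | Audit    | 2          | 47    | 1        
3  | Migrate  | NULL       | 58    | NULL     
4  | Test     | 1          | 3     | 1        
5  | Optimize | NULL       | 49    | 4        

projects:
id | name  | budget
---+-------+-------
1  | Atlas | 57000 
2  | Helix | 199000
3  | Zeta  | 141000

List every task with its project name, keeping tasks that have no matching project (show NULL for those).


LEFT JOIN keeps every row from tasks (the left table); where project_id has no match in projects, the project columns become NULL. Walk through each task:
  - task 1 (Setup): project_id=2 -> matches Helix
  - task 2 (Audit): project_id=2 -> matches Helix
  - task 3 (Migrate): project_id=NULL, no match -> kept with NULL
  - task 4 (Test): project_id=1 -> matches Atlas
  - task 5 (Optimize): project_id=NULL, no match -> kept with NULL
All 5 rows appear; 2 have NULL project.

SQL:
SELECT a.name, b.name AS project
FROM tasks a
LEFT JOIN projects b ON a.project_id = b.id

Result:
name     | project
---------+--------
Setup    | Helix  
Audit    | Helix  
Migrate  | NULL   
Test     | Atlas  
Optimize | NULL   


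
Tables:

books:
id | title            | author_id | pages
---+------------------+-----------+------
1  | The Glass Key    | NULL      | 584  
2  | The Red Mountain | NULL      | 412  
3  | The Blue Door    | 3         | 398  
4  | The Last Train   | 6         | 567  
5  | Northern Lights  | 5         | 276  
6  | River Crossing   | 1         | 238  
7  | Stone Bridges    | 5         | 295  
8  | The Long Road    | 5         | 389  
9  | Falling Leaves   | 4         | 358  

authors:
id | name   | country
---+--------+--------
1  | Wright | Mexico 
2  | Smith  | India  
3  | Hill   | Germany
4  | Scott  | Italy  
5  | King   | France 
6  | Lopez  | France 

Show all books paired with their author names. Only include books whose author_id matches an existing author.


INNER JOIN keeps only books rows whose author_id matches an id in authors. Walk through each book:
  - book 1 (The Glass Key): author_id=NULL, no match -> dropped
  - book 2 (The Red Mountain): author_id=NULL, no match -> dropped
  - book 3 (The Blue Door): author_id=3 -> matches Hill
  - book 4 (The Last Train): author_id=6 -> matches Lopez
  - book 5 (Northern Lights): author_id=5 -> matches King
  - book 6 (River Crossing): author_id=1 -> matches Wright
  - book 7 (Stone Bridges): author_id=5 -> matches King
  - book 8 (The Long Road): author_id=5 -> matches King
  - book 9 (Falling Leaves): author_id=4 -> matches Scott
So 2 of 9 rows are dropped.

SQL:
SELECT a.title, b.name AS author
FROM books a
INNER JOIN authors b ON a.author_id = b.id

Result:
title           | author
----------------+-------
The Blue Door   | Hill  
The Last Train  | Lopez 
Northern Lights | King  
River Crossing  | Wright
Stone Bridges   | King  
The Long Road   | King  
Falling Leaves  | Scott 


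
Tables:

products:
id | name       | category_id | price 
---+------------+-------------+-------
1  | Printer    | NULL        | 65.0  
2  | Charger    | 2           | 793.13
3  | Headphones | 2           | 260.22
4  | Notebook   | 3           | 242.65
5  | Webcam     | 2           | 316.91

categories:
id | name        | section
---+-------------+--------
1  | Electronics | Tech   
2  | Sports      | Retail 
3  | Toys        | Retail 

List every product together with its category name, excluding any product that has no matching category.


INNER JOIN keeps only products rows whose category_id matches an id in categories. Walk through each product:
  - product 1 (Printer): category_id=NULL, no match -> dropped
  - product 2 (Charger): category_id=2 -> matches Sports
  - product 3 (Headphones): category_id=2 -> matches Sports
  - product 4 (Notebook): category_id=3 -> matches Toys
  - product 5 (Webcam): category_id=2 -> matches Sports
So 1 of 5 rows is dropped.

SQL:
SELECT a.name, b.name AS category
FROM products a
INNER JOIN categories b ON a.category_id = b.id

Result:
name       | category
-----------+---------
Charger    | Sports  
Headphones | Sports  
Notebook   | Toys    
Webcam     | Sports  


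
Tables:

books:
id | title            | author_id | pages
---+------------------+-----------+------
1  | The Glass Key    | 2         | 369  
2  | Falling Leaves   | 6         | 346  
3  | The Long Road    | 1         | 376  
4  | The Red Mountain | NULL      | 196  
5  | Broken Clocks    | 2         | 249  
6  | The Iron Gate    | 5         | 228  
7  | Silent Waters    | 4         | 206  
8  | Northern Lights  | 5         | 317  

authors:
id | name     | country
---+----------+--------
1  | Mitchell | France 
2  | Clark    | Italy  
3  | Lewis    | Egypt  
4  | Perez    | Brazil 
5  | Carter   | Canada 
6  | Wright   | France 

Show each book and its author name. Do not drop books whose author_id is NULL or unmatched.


LEFT JOIN keeps every row from books (the left table); where author_id has no match in authors, the author columns become NULL. Walk through each book:
  - book 1 (The Glass Key): author_id=2 -> matches Clark
  - book 2 (Falling Leaves): author_id=6 -> matches Wright
  - book 3 (The Long Road): author_id=1 -> matches Mitchell
  - book 4 (The Red Mountain): author_id=NULL, no match -> kept with NULL
  - book 5 (Broken Clocks): author_id=2 -> matches Clark
  - book 6 (The Iron Gate): author_id=5 -> matches Carter
  - book 7 (Silent Waters): author_id=4 -> matches Perez
  - book 8 (Northern Lights): author_id=5 -> matches Carter
All 8 rows appear; 1 has NULL author.

SQL:
SELECT a.title, b.name AS author
FROM books a
LEFT JOIN authors b ON a.author_id = b.id

Result:
title            | author  
-----------------+---------
The Glass Key    | Clark   
Falling Leaves   | Wright  
The Long Road    | Mitchell
The Red Mountain | NULL    
Broken Clocks    | Clark   
The Iron Gate    | Carter  
Silent Waters    | Perez   
Northern Lights  | Carter  


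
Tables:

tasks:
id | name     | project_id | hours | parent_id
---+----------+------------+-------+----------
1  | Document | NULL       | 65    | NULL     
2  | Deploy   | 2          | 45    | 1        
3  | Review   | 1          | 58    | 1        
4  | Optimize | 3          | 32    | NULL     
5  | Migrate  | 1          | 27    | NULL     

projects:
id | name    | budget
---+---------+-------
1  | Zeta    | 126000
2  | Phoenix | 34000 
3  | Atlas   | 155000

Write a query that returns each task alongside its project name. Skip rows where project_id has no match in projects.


INNER JOIN keeps only tasks rows whose project_id matches an id in projects. Walk through each task:
  - task 1 (Document): project_id=NULL, no match -> dropped
  - task 2 (Deploy): project_id=2 -> matches Phoenix
  - task 3 (Review): project_id=1 -> matches Zeta
  - task 4 (Optimize): project_id=3 -> matches Atlas
  - task 5 (Migrate): project_id=1 -> matches Zeta
So 1 of 5 rows is dropped.

SQL:
SELECT a.name, b.name AS project
FROM tasks a
INNER JOIN projects b ON a.project_id = b.id

Result:
name     | project
---------+--------
Deploy   | Phoenix
Review   | Zeta   
Optimize | Atlas  
Migrate  | Zeta   


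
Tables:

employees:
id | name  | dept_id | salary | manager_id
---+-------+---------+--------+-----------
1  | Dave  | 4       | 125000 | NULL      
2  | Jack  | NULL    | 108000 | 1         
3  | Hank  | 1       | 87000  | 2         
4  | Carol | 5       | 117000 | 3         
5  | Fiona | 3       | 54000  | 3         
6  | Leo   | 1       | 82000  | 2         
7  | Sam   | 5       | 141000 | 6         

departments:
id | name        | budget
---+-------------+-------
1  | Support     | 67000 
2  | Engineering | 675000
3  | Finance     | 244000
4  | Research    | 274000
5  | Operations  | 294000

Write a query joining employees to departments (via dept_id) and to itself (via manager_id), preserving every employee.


Two LEFT JOINs from the same base table employees: one to departments via dept_id, one to employees itself via manager_id. Both are LEFT so every employee is preserved.
Match against departments:
  - employee 1 (Dave): dept_id=4 -> matches Research
  - employee 2 (Jack): dept_id=NULL, no match -> kept with NULL
  - employee 3 (Hank): dept_id=1 -> matches Support
  - employee 4 (Carol): dept_id=5 -> matches Operations
  - employee 5 (Fiona): dept_id=3 -> matches Finance
  - employee 6 (Leo): dept_id=1 -> matches Support
  - employee 7 (Sam): dept_id=5 -> matches Operations
Match against employees (self):
  - employee 1 (Dave): manager_id=NULL -> NULL
  - employee 2 (Jack): manager_id=1 -> Dave
  - employee 3 (Hank): manager_id=2 -> Jack
  - employee 4 (Carol): manager_id=3 -> Hank
  - employee 5 (Fiona): manager_id=3 -> Hank
  - employee 6 (Leo): manager_id=2 -> Jack
  - employee 7 (Sam): manager_id=6 -> Leo

SQL:
SELECT a.name, b.name AS department, c.name AS manager
FROM employees a
LEFT JOIN departments b ON a.dept_id = b.id
LEFT JOIN employees c ON a.manager_id = c.id

Result:
name  | department | manager
------+------------+--------
Dave  | Research   | NULL   
Jack  | NULL       | Dave   
Hank  | Support    | Jack   
Carol | Operations | Hank   
Fiona | Finance    | Hank   
Leo   | Support    | Jack   
Sam   | Operations | Leo    


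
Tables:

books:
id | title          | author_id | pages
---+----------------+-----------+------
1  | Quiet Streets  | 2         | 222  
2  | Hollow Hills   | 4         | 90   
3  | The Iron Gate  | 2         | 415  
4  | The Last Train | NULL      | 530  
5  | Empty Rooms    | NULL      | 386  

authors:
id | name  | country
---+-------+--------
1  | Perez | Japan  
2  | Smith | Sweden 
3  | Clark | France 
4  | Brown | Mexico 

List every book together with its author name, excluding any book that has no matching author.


INNER JOIN keeps only books rows whose author_id matches an id in authors. Walk through each book:
  - book 1 (Quiet Streets): author_id=2 -> matches Smith
  - book 2 (Hollow Hills): author_id=4 -> matches Brown
  - book 3 (The Iron Gate): author_id=2 -> matches Smith
  - book 4 (The Last Train): author_id=NULL, no match -> dropped
  - book 5 (Empty Rooms): author_id=NULL, no match -> dropped
So 2 of 5 rows are dropped.

SQL:
SELECT a.title, b.name AS author
FROM books a
INNER JOIN authors b ON a.author_id = b.id

Result:
title         | author
--------------+-------
Quiet Streets | Smith 
Hollow Hills  | Brown 
The Iron Gate | Smith 


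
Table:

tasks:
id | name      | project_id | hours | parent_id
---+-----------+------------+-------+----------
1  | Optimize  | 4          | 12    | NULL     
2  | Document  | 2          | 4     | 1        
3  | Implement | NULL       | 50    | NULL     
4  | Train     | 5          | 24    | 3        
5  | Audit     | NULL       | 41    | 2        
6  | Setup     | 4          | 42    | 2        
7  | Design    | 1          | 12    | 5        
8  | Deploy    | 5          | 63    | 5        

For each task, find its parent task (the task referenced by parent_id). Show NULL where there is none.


This is a self-join: tasks is joined to a second copy of itself, matching each row's parent_id to another row's id. Use LEFT JOIN so rows with parent_id=NULL are kept.
  - task 1 (Optimize): parent_id=NULL -> NULL
  - task 2 (Document): parent_id=1 -> Optimize
  - task 3 (Implement): parent_id=NULL -> NULL
  - task 4 (Train): parent_id=3 -> Implement
  - task 5 (Audit): parent_id=2 -> Document
  - task 6 (Setup): parent_id=2 -> Document
  - task 7 (Design): parent_id=5 -> Audit
  - task 8 (Deploy): parent_id=5 -> Audit

SQL:
SELECT a.name AS item, b.name AS parent
FROM tasks a
LEFT JOIN tasks b ON a.parent_id = b.id

Result:
item      | parent   
----------+----------
Optimize  | NULL     
Document  | Optimize 
Implement | NULL     
Train     | Implement
Audit     | Document 
Setup     | Document 
Design    | Audit    
Deploy    | Audit    
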